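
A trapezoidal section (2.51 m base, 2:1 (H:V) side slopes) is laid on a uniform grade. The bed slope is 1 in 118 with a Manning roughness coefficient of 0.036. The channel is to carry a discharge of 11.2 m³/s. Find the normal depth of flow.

y_n = 1.14 m

Manning's equation rearranged: A R^(2/3) = nQ / (1·√S) = 0.036 × 11.2 / (√0.008475) = 4.38.
Trying y = 1.42 m: A R^(2/3) = 6.856 — too large.
Trying y = 1.02 m: A R^(2/3) = 3.505 — too small.
Trying y = 1.14 m: A R^(2/3) = 4.377 — matches.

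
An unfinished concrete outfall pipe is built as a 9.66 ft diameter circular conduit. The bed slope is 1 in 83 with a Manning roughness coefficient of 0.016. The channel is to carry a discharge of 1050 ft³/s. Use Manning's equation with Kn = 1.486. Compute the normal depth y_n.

y_n = 6.42 ft

Manning's equation rearranged: A R^(2/3) = nQ / (1.486·√S) = 0.016 × 1050 / (1.486 × √0.01205) = 103.
At y = 7.28 ft: A R^(2/3) = 121 — high.
At y = 5.76 ft: A R^(2/3) = 87.79 — low.
At y = 6.42 ft: A R^(2/3) = 103 — close enough.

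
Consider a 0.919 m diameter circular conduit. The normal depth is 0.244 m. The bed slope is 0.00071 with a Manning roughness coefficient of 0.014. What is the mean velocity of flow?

For a circular section of diameter D = 0.919 m at depth y = 0.244 m, the central angle is θ = 2 arccos(1 − 2y/D) = 2.165 rad. Then A = (D²/8)(θ − sin θ) = 0.1411 m² and P = Dθ/2 = 0.995 m.
Hydraulic radius R = A/P = 0.1411/0.995 = 0.1418 m.
From Manning's equation, V = (1/n) R^(2/3) S^(1/2) = (1/0.014) × 0.1418^(2/3) × 0.00071^(1/2) = 0.518 m/s.

V = 0.518 m/s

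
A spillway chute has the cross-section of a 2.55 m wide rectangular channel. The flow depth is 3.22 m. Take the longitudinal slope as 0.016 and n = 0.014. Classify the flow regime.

Flow area A = b·y = 2.55 × 3.22 = 8.211 m². Wetted perimeter P = b + 2y = 2.55 + 2×3.22 = 8.99 m.
Hydraulic radius R = A/P = 8.211/8.99 = 0.9133 m.
V = (1/n) R^(2/3) √S = (1/0.014) × 0.9133^(2/3) × √0.016 = 8.505 m/s. Hydraulic depth D_h = A/T = 8.211/2.55 = 3.22 m.
Froude number Fr = V/√(g·D_h) = 8.505/√(9.81×3.22) = 1.51, which is greater than 1, so the flow is supercritical.

supercritical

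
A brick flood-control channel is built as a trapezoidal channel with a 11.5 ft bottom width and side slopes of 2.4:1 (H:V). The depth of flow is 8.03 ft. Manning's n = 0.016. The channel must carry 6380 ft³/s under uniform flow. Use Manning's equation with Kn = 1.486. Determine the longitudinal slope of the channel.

S = 0.00999

With bottom width b = 11.5 ft and side slope z = 2.4: A = (b + zy)y = (11.5 + 2.4×8.03)×8.03 = 247.1 ft²; P = b + 2y√(1+z²) = 11.5 + 2×8.03×2.6 = 53.26 ft.
Hydraulic radius R = A/P = 247.1/53.26 = 4.64 ft.
From Manning's equation, S = [nQ / (1.486 A R^(2/3))]² = [0.016 × 6380 / (1.486 × 247.1 × 4.64^(2/3))]² = 0.00999.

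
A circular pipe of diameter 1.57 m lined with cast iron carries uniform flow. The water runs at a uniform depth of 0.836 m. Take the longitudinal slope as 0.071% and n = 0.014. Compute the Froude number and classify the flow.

subcritical

For a circular section of diameter D = 1.57 m at depth y = 0.836 m, the central angle is θ = 2 arccos(1 − 2y/D) = 3.272 rad. Then A = (D²/8)(θ − sin θ) = 1.048 m² and P = Dθ/2 = 2.568 m.
Hydraulic radius R = A/P = 1.048/2.568 = 0.4081 m.
V = (1/n) R^(2/3) √S = (1/0.014) × 0.4081^(2/3) × √0.00071 = 1.047 m/s. Hydraulic depth D_h = A/T = 1.048/1.567 = 0.6689 m.
Froude number Fr = V/√(g·D_h) = 1.047/√(9.81×0.6689) = 0.409, which is less than 1, so the flow is subcritical.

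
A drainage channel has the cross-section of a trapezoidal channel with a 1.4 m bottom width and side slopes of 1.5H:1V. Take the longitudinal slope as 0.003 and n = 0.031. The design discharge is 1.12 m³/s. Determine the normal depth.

y_n = 0.556 m

Manning's equation rearranged: A R^(2/3) = nQ / (1·√S) = 0.031 × 1.12 / (√0.003) = 0.6339.
Try y = 0.655 m: A R^(2/3) = 0.868 — over.
Try y = 0.454 m: A R^(2/3) = 0.4338 — short.
Try y = 0.556 m: A R^(2/3) = 0.6342 — ≈ 0.6339.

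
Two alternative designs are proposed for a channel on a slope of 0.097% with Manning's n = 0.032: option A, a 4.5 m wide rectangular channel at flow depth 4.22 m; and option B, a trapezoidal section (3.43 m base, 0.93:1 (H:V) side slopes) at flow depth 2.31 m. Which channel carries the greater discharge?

Channel A: Flow area A = b·y = 4.5 × 4.22 = 18.99 m². Wetted perimeter P = b + 2y = 4.5 + 2×4.22 = 12.94 m. Hydraulic radius R = A/P = 18.99/12.94 = 1.468 m. Q_A = (1/0.032)·18.99·1.468^(2/3)·√0.00097 = 23.87 m³/s.
Channel B: With bottom width b = 3.43 m and side slope z = 0.93: A = (b + zy)y = (3.43 + 0.93×2.31)×2.31 = 12.89 m²; P = b + 2y√(1+z²) = 3.43 + 2×2.31×1.366 = 9.739 m. Hydraulic radius R = A/P = 12.89/9.739 = 1.323 m. Q_B = (1/0.032)·12.89·1.323^(2/3)·√0.00097 = 15.12 m³/s.
Q_A = 23.87 m³/s vs Q_B = 15.12 m³/s, so channel A carries more.

channel A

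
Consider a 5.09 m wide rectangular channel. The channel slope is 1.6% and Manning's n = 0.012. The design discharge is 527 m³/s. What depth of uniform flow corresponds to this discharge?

Manning's equation rearranged: A R^(2/3) = nQ / (1·√S) = 0.012 × 527 / (√0.016) = 50.
At y = 5.71 m: A R^(2/3) = 42.37 — low.
At y = 7.28 m: A R^(2/3) = 56.56 — high.
At y = 6.56 m: A R^(2/3) = 50.02 — matches.

y_n = 6.56 m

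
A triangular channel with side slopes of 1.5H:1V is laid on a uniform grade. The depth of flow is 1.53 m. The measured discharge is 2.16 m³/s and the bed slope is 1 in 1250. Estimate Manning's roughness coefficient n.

n = 0.034

For a triangular section with side slope z = 1.5: A = zy² = 1.5×1.53² = 3.511 m²; P = 2y√(1+z²) = 2×1.53×1.803 = 5.516 m.
Hydraulic radius R = A/P = 3.511/5.516 = 0.6365 m.
Rearranging Manning's equation: n = (1/Q) A R^(2/3) S^(1/2) = (1/2.16) × 3.511 × 0.6365^(2/3) × √0.0008 = 0.034.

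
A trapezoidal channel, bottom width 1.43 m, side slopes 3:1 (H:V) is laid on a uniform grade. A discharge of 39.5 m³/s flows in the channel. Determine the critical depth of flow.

At critical depth, Q² T / (g A³) = 1, i.e. A³/T = Q²/g = 39.5²/9.81 = 159.
At y = 1.36 m: A³/T = 43.88 — short.
At y = 2.1 m: A³/T = 304.9 — over.
At y = 1.82 m: A³/T = 159.7 — matches.

y_c = 1.82 m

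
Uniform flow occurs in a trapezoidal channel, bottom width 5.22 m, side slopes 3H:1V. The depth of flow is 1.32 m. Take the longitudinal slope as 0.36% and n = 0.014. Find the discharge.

With bottom width b = 5.22 m and side slope z = 3: A = (b + zy)y = (5.22 + 3×1.32)×1.32 = 12.12 m²; P = b + 2y√(1+z²) = 5.22 + 2×1.32×3.162 = 13.57 m.
Hydraulic radius R = A/P = 12.12/13.57 = 0.8931 m.
Manning's equation: Q = (1/n) A R^(2/3) S^(1/2) = (1/0.014) × 12.12 × 0.8931^(2/3) × 0.0036^(1/2) = 48.2 m³/s.

Q = 48.2 m³/s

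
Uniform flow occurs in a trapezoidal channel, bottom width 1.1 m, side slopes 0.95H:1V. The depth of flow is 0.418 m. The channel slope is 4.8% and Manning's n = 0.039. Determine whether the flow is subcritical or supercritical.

With bottom width b = 1.1 m and side slope z = 0.95: A = (b + zy)y = (1.1 + 0.95×0.418)×0.418 = 0.6258 m²; P = b + 2y√(1+z²) = 1.1 + 2×0.418×1.379 = 2.253 m.
Hydraulic radius R = A/P = 0.6258/2.253 = 0.2777 m.
V = (1/n) R^(2/3) √S = (1/0.039) × 0.2777^(2/3) × √0.048 = 2.391 m/s. Hydraulic depth D_h = A/T = 0.6258/1.894 = 0.3304 m.
Froude number Fr = V/√(g·D_h) = 2.391/√(9.81×0.3304) = 1.33, which is greater than 1, so the flow is supercritical.

supercritical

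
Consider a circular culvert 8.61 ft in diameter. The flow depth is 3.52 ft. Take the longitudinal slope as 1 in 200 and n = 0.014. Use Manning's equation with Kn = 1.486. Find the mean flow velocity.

For a circular section of diameter D = 8.61 ft at depth y = 3.52 ft, the central angle is θ = 2 arccos(1 − 2y/D) = 2.775 rad. Then A = (D²/8)(θ − sin θ) = 22.39 ft² and P = Dθ/2 = 11.95 ft.
Hydraulic radius R = A/P = 22.39/11.95 = 1.874 ft.
From Manning's equation, V = (1.486/n) R^(2/3) S^(1/2) = (1.486/0.014) × 1.874^(2/3) × 0.005^(1/2) = 11.4 ft/s.

V = 11.4 ft/s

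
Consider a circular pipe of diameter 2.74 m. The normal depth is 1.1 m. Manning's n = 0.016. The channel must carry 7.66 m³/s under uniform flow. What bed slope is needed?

For a circular section of diameter D = 2.74 m at depth y = 1.1 m, the central angle is θ = 2 arccos(1 − 2y/D) = 2.745 rad. Then A = (D²/8)(θ − sin θ) = 2.213 m² and P = Dθ/2 = 3.76 m.
Hydraulic radius R = A/P = 2.213/3.76 = 0.5886 m.
From Manning's equation, S = [nQ / (1 A R^(2/3))]² = [0.016 × 7.66 / (1 × 2.213 × 0.5886^(2/3))]² = 0.00622.

S = 0.00622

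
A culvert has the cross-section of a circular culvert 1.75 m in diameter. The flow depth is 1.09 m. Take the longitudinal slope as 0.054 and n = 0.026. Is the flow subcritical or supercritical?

supercritical

For a circular section of diameter D = 1.75 m at depth y = 1.09 m, the central angle is θ = 2 arccos(1 − 2y/D) = 3.638 rad. Then A = (D²/8)(θ − sin θ) = 1.575 m² and P = Dθ/2 = 3.183 m.
Hydraulic radius R = A/P = 1.575/3.183 = 0.4948 m.
V = (1/n) R^(2/3) √S = (1/0.026) × 0.4948^(2/3) × √0.054 = 5.591 m/s. Hydraulic depth D_h = A/T = 1.575/1.696 = 0.9285 m.
Froude number Fr = V/√(g·D_h) = 5.591/√(9.81×0.9285) = 1.85, which is greater than 1, so the flow is supercritical.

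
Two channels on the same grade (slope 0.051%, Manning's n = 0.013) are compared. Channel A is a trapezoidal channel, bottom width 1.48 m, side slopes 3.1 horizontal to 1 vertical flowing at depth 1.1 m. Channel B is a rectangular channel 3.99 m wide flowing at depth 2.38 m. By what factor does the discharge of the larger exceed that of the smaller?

2.56

Channel A: With bottom width b = 1.48 m and side slope z = 3.1: A = (b + zy)y = (1.48 + 3.1×1.1)×1.1 = 5.379 m²; P = b + 2y√(1+z²) = 1.48 + 2×1.1×3.257 = 8.646 m. Hydraulic radius R = A/P = 5.379/8.646 = 0.6221 m. Q_A = (1/0.013)·5.379·0.6221^(2/3)·√0.00051 = 6.81 m³/s.
Channel B: Flow area A = b·y = 3.99 × 2.38 = 9.496 m². Wetted perimeter P = b + 2y = 3.99 + 2×2.38 = 8.75 m. Hydraulic radius R = A/P = 9.496/8.75 = 1.085 m. Q_B = (1/0.013)·9.496·1.085^(2/3)·√0.00051 = 17.42 m³/s.
The larger discharge is 17.42 m³/s and the smaller is 6.81 m³/s; the ratio is 2.56.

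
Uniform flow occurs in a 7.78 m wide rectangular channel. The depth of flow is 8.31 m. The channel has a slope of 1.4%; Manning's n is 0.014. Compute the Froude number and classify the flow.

supercritical

Flow area A = b·y = 7.78 × 8.31 = 64.65 m². Wetted perimeter P = b + 2y = 7.78 + 2×8.31 = 24.4 m.
Hydraulic radius R = A/P = 64.65/24.4 = 2.65 m.
V = (1/n) R^(2/3) √S = (1/0.014) × 2.65^(2/3) × √0.014 = 16.18 m/s. Hydraulic depth D_h = A/T = 64.65/7.78 = 8.31 m.
Froude number Fr = V/√(g·D_h) = 16.18/√(9.81×8.31) = 1.79, which is greater than 1, so the flow is supercritical.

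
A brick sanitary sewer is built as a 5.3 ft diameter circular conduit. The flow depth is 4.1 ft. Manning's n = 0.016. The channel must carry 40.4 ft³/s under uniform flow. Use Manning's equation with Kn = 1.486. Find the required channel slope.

S = 0.0003

For a circular section of diameter D = 5.3 ft at depth y = 4.1 ft, the central angle is θ = 2 arccos(1 − 2y/D) = 4.3 rad. Then A = (D²/8)(θ − sin θ) = 18.31 ft² and P = Dθ/2 = 11.39 ft.
Hydraulic radius R = A/P = 18.31/11.39 = 1.607 ft.
From Manning's equation, S = [nQ / (1.486 A R^(2/3))]² = [0.016 × 40.4 / (1.486 × 18.31 × 1.607^(2/3))]² = 0.0003.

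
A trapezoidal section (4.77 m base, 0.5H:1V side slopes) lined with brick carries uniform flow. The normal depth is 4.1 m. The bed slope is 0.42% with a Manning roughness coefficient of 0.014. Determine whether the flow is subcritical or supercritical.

supercritical

With bottom width b = 4.77 m and side slope z = 0.5: A = (b + zy)y = (4.77 + 0.5×4.1)×4.1 = 27.96 m²; P = b + 2y√(1+z²) = 4.77 + 2×4.1×1.118 = 13.94 m.
Hydraulic radius R = A/P = 27.96/13.94 = 2.006 m.
V = (1/n) R^(2/3) √S = (1/0.014) × 2.006^(2/3) × √0.0042 = 7.363 m/s. Hydraulic depth D_h = A/T = 27.96/8.87 = 3.152 m.
Froude number Fr = V/√(g·D_h) = 7.363/√(9.81×3.152) = 1.32, which is greater than 1, so the flow is supercritical.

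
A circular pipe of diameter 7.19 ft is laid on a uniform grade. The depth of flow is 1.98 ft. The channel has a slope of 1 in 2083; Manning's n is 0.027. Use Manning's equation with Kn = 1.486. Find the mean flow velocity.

V = 1.32 ft/s

For a circular section of diameter D = 7.19 ft at depth y = 1.98 ft, the central angle is θ = 2 arccos(1 − 2y/D) = 2.21 rad. Then A = (D²/8)(θ − sin θ) = 9.092 ft² and P = Dθ/2 = 7.944 ft.
Hydraulic radius R = A/P = 9.092/7.944 = 1.145 ft.
From Manning's equation, V = (1.486/n) R^(2/3) S^(1/2) = (1.486/0.027) × 1.145^(2/3) × 0.0004801^(1/2) = 1.32 ft/s.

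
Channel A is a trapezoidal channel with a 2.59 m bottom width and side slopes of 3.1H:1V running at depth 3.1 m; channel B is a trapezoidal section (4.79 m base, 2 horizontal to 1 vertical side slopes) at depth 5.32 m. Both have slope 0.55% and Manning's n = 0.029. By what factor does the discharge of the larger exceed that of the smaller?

3.13

Channel A: With bottom width b = 2.59 m and side slope z = 3.1: A = (b + zy)y = (2.59 + 3.1×3.1)×3.1 = 37.82 m²; P = b + 2y√(1+z²) = 2.59 + 2×3.1×3.257 = 22.79 m. Hydraulic radius R = A/P = 37.82/22.79 = 1.66 m. Q_A = (1/0.029)·37.82·1.66^(2/3)·√0.0055 = 135.6 m³/s.
Channel B: With bottom width b = 4.79 m and side slope z = 2: A = (b + zy)y = (4.79 + 2×5.32)×5.32 = 82.09 m²; P = b + 2y√(1+z²) = 4.79 + 2×5.32×2.236 = 28.58 m. Hydraulic radius R = A/P = 82.09/28.58 = 2.872 m. Q_B = (1/0.029)·82.09·2.872^(2/3)·√0.0055 = 424.2 m³/s.
The larger discharge is 424.2 m³/s and the smaller is 135.6 m³/s; the ratio is 3.13.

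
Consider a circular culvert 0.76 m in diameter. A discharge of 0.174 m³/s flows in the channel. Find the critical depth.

At critical depth, Q² T / (g A³) = 1, i.e. A³/T = Q²/g = 0.174²/9.81 = 0.003086.
Trying y = 0.209 m: A³/T = 0.001536 — low.
Trying y = 0.316 m: A³/T = 0.007581 — high.
Trying y = 0.25 m: A³/T = 0.003075 — ≈ 0.003086.

y_c = 0.25 m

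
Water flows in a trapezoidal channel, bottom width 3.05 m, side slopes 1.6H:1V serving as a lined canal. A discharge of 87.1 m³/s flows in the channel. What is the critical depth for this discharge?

At critical depth, Q² T / (g A³) = 1, i.e. A³/T = Q²/g = 87.1²/9.81 = 773.3.
At y = 2.33 m: A³/T = 374.9 — too small.
At y = 3.49 m: A³/T = 1924 — too large.
At y = 2.79 m: A³/T = 769.2 — matches.

y_c = 2.79 m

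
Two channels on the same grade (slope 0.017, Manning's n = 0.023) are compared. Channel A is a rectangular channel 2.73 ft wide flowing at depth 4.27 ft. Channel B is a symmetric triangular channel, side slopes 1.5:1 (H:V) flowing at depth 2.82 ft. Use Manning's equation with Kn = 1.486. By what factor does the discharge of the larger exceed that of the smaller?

Channel A: Flow area A = b·y = 2.73 × 4.27 = 11.66 ft². Wetted perimeter P = b + 2y = 2.73 + 2×4.27 = 11.27 ft. Hydraulic radius R = A/P = 11.66/11.27 = 1.034 ft. Q_A = (1.486/0.023)·11.66·1.034^(2/3)·√0.017 = 100.4 ft³/s.
Channel B: For a triangular section with side slope z = 1.5: A = zy² = 1.5×2.82² = 11.93 ft²; P = 2y√(1+z²) = 2×2.82×1.803 = 10.17 ft. Hydraulic radius R = A/P = 11.93/10.17 = 1.173 ft. Q_B = (1.486/0.023)·11.93·1.173^(2/3)·√0.017 = 111.8 ft³/s.
The larger discharge is 111.8 ft³/s and the smaller is 100.4 ft³/s; the ratio is 1.11.

1.11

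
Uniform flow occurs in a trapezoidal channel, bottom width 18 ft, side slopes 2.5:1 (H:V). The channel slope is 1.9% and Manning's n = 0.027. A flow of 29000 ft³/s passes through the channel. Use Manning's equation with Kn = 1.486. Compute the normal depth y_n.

Manning's equation rearranged: A R^(2/3) = nQ / (1.486·√S) = 0.027 × 29000 / (1.486 × √0.019) = 3823.
At y = 13.4 ft: A R^(2/3) = 2680 — low.
At y = 19.6 ft: A R^(2/3) = 6348 — high.
At y = 15.7 ft: A R^(2/3) = 3821 — ≈ 3823.

y_n = 15.7 ft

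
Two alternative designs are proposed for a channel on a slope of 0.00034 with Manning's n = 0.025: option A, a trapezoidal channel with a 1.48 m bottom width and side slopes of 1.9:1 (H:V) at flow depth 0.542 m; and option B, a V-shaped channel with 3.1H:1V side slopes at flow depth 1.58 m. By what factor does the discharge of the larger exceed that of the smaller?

Channel A: With bottom width b = 1.48 m and side slope z = 1.9: A = (b + zy)y = (1.48 + 1.9×0.542)×0.542 = 1.36 m²; P = b + 2y√(1+z²) = 1.48 + 2×0.542×2.147 = 3.807 m. Hydraulic radius R = A/P = 1.36/3.807 = 0.3573 m. Q_A = (1/0.025)·1.36·0.3573^(2/3)·√0.00034 = 0.5052 m³/s.
Channel B: For a triangular section with side slope z = 3.1: A = zy² = 3.1×1.58² = 7.739 m²; P = 2y√(1+z²) = 2×1.58×3.257 = 10.29 m. Hydraulic radius R = A/P = 7.739/10.29 = 0.7518 m. Q_B = (1/0.025)·7.739·0.7518^(2/3)·√0.00034 = 4.72 m³/s.
The larger discharge is 4.72 m³/s and the smaller is 0.5052 m³/s; the ratio is 9.34.

9.34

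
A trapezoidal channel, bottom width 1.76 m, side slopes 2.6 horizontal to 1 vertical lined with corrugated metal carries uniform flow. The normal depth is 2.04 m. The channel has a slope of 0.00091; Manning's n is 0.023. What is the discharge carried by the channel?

With bottom width b = 1.76 m and side slope z = 2.6: A = (b + zy)y = (1.76 + 2.6×2.04)×2.04 = 14.41 m²; P = b + 2y√(1+z²) = 1.76 + 2×2.04×2.786 = 13.13 m.
Hydraulic radius R = A/P = 14.41/13.13 = 1.098 m.
Manning's equation: Q = (1/n) A R^(2/3) S^(1/2) = (1/0.023) × 14.41 × 1.098^(2/3) × 0.00091^(1/2) = 20.1 m³/s.

Q = 20.1 m³/s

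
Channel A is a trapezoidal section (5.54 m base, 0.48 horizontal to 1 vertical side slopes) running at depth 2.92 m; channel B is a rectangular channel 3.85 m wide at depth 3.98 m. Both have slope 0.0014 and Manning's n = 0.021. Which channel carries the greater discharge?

Channel A: With bottom width b = 5.54 m and side slope z = 0.48: A = (b + zy)y = (5.54 + 0.48×2.92)×2.92 = 20.27 m²; P = b + 2y√(1+z²) = 5.54 + 2×2.92×1.109 = 12.02 m. Hydraulic radius R = A/P = 20.27/12.02 = 1.687 m. Q_A = (1/0.021)·20.27·1.687^(2/3)·√0.0014 = 51.17 m³/s.
Channel B: Flow area A = b·y = 3.85 × 3.98 = 15.32 m². Wetted perimeter P = b + 2y = 3.85 + 2×3.98 = 11.81 m. Hydraulic radius R = A/P = 15.32/11.81 = 1.297 m. Q_B = (1/0.021)·15.32·1.297^(2/3)·√0.0014 = 32.48 m³/s.
Q_A = 51.17 m³/s vs Q_B = 32.48 m³/s, so channel A carries more.

channel A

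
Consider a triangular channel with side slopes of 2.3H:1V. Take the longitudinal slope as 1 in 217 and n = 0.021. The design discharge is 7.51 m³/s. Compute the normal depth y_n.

y_n = 1.22 m

Manning's equation rearranged: A R^(2/3) = nQ / (1·√S) = 0.021 × 7.51 / (√0.004608) = 2.323.
At y = 1.46 m: A R^(2/3) = 3.752 — over.
At y = 1.02 m: A R^(2/3) = 1.442 — short.
At y = 1.22 m: A R^(2/3) = 2.324 — close enough.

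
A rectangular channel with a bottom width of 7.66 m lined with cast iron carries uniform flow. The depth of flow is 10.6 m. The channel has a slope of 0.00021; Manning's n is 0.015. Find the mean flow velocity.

Flow area A = b·y = 7.66 × 10.6 = 81.2 m². Wetted perimeter P = b + 2y = 7.66 + 2×10.6 = 28.86 m.
Hydraulic radius R = A/P = 81.2/28.86 = 2.813 m.
From Manning's equation, V = (1/n) R^(2/3) S^(1/2) = (1/0.015) × 2.813^(2/3) × 0.00021^(1/2) = 1.93 m/s.

V = 1.93 m/s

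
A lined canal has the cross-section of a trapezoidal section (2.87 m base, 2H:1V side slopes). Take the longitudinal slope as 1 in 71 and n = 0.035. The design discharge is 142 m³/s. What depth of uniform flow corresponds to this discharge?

y_n = 3.17 m

Manning's equation rearranged: A R^(2/3) = nQ / (1·√S) = 0.035 × 142 / (√0.01408) = 41.88.
At y = 2.51 m: A R^(2/3) = 24.84 — low.
At y = 3.61 m: A R^(2/3) = 56.18 — high.
At y = 3.17 m: A R^(2/3) = 41.79 — close enough.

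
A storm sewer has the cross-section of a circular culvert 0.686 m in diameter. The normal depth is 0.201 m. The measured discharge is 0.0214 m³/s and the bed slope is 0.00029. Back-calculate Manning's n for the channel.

For a circular section of diameter D = 0.686 m at depth y = 0.201 m, the central angle is θ = 2 arccos(1 − 2y/D) = 2.288 rad. Then A = (D²/8)(θ − sin θ) = 0.09025 m² and P = Dθ/2 = 0.7848 m.
Hydraulic radius R = A/P = 0.09025/0.7848 = 0.115 m.
Rearranging Manning's equation: n = (1/Q) A R^(2/3) S^(1/2) = (1/0.0214) × 0.09025 × 0.115^(2/3) × √0.00029 = 0.017.

n = 0.017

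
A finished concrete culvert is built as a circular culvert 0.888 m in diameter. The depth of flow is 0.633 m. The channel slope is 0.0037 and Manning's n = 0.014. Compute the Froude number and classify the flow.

For a circular section of diameter D = 0.888 m at depth y = 0.633 m, the central angle is θ = 2 arccos(1 − 2y/D) = 4.021 rad. Then A = (D²/8)(θ − sin θ) = 0.4723 m² and P = Dθ/2 = 1.785 m.
Hydraulic radius R = A/P = 0.4723/1.785 = 0.2645 m.
V = (1/n) R^(2/3) √S = (1/0.014) × 0.2645^(2/3) × √0.0037 = 1.79 m/s. Hydraulic depth D_h = A/T = 0.4723/0.8035 = 0.5878 m.
Froude number Fr = V/√(g·D_h) = 1.79/√(9.81×0.5878) = 0.746, which is less than 1, so the flow is subcritical.

subcritical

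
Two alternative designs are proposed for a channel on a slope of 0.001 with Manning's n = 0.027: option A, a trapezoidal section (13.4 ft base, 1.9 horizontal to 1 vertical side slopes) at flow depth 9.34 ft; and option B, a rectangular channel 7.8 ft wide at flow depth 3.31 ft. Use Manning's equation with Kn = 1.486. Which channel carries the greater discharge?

channel A

Channel A: With bottom width b = 13.4 ft and side slope z = 1.9: A = (b + zy)y = (13.4 + 1.9×9.34)×9.34 = 290.9 ft²; P = b + 2y√(1+z²) = 13.4 + 2×9.34×2.147 = 53.51 ft. Hydraulic radius R = A/P = 290.9/53.51 = 5.437 ft. Q_A = (1.486/0.027)·290.9·5.437^(2/3)·√0.001 = 1565 ft³/s.
Channel B: Flow area A = b·y = 7.8 × 3.31 = 25.82 ft². Wetted perimeter P = b + 2y = 7.8 + 2×3.31 = 14.42 ft. Hydraulic radius R = A/P = 25.82/14.42 = 1.79 ft. Q_B = (1.486/0.027)·25.82·1.79^(2/3)·√0.001 = 66.25 ft³/s.
Q_A = 1565 ft³/s vs Q_B = 66.25 ft³/s, so channel A carries more.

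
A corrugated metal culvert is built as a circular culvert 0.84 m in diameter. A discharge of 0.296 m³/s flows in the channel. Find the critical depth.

At critical depth, Q² T / (g A³) = 1, i.e. A³/T = Q²/g = 0.296²/9.81 = 0.008931.
At y = 0.254 m: A³/T = 0.003662 — too small.
At y = 0.354 m: A³/T = 0.01317 — too large.
At y = 0.32 m: A³/T = 0.008934 — close enough.

y_c = 0.32 m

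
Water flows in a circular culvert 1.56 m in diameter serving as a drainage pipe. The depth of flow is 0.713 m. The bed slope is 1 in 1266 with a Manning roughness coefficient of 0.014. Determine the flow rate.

For a circular section of diameter D = 1.56 m at depth y = 0.713 m, the central angle is θ = 2 arccos(1 − 2y/D) = 2.97 rad. Then A = (D²/8)(θ − sin θ) = 0.8513 m² and P = Dθ/2 = 2.316 m.
Hydraulic radius R = A/P = 0.8513/2.316 = 0.3675 m.
Manning's equation: Q = (1/n) A R^(2/3) S^(1/2) = (1/0.014) × 0.8513 × 0.3675^(2/3) × 0.0007899^(1/2) = 0.877 m³/s.

Q = 0.877 m³/s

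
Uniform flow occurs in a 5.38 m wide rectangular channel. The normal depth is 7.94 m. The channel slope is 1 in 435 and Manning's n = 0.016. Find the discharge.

Q = 204 m³/s

Flow area A = b·y = 5.38 × 7.94 = 42.72 m². Wetted perimeter P = b + 2y = 5.38 + 2×7.94 = 21.26 m.
Hydraulic radius R = A/P = 42.72/21.26 = 2.009 m.
Manning's equation: Q = (1/n) A R^(2/3) S^(1/2) = (1/0.016) × 42.72 × 2.009^(2/3) × 0.002299^(1/2) = 204 m³/s.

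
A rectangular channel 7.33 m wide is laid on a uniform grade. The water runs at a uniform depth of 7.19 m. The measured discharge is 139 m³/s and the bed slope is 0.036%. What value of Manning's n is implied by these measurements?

Flow area A = b·y = 7.33 × 7.19 = 52.7 m². Wetted perimeter P = b + 2y = 7.33 + 2×7.19 = 21.71 m.
Hydraulic radius R = A/P = 52.7/21.71 = 2.428 m.
Rearranging Manning's equation: n = (1/Q) A R^(2/3) S^(1/2) = (1/139) × 52.7 × 2.428^(2/3) × √0.00036 = 0.013.

n = 0.013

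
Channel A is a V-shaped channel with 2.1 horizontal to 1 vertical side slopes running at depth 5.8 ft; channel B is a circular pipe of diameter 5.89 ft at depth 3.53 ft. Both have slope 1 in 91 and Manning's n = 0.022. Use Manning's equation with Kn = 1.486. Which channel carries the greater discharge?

channel A

Channel A: For a triangular section with side slope z = 2.1: A = zy² = 2.1×5.8² = 70.64 ft²; P = 2y√(1+z²) = 2×5.8×2.326 = 26.98 ft. Hydraulic radius R = A/P = 70.64/26.98 = 2.618 ft. Q_A = (1.486/0.022)·70.64·2.618^(2/3)·√0.01099 = 950.2 ft³/s.
Channel B: For a circular section of diameter D = 5.89 ft at depth y = 3.53 ft, the central angle is θ = 2 arccos(1 − 2y/D) = 3.542 rad. Then A = (D²/8)(θ − sin θ) = 17.05 ft² and P = Dθ/2 = 10.43 ft. Hydraulic radius R = A/P = 17.05/10.43 = 1.634 ft. Q_B = (1.486/0.022)·17.05·1.634^(2/3)·√0.01099 = 167.5 ft³/s.
Q_A = 950.2 ft³/s vs Q_B = 167.5 ft³/s, so channel A carries more.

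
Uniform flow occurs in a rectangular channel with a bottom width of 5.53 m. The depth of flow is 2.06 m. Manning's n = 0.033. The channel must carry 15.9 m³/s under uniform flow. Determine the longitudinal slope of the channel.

S = 0.0017

Flow area A = b·y = 5.53 × 2.06 = 11.39 m². Wetted perimeter P = b + 2y = 5.53 + 2×2.06 = 9.65 m.
Hydraulic radius R = A/P = 11.39/9.65 = 1.18 m.
From Manning's equation, S = [nQ / (1 A R^(2/3))]² = [0.033 × 15.9 / (1 × 11.39 × 1.18^(2/3))]² = 0.0017.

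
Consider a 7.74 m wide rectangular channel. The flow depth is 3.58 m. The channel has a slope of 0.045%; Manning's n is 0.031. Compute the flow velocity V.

V = 1.03 m/s

Flow area A = b·y = 7.74 × 3.58 = 27.71 m². Wetted perimeter P = b + 2y = 7.74 + 2×3.58 = 14.9 m.
Hydraulic radius R = A/P = 27.71/14.9 = 1.86 m.
From Manning's equation, V = (1/n) R^(2/3) S^(1/2) = (1/0.031) × 1.86^(2/3) × 0.00045^(1/2) = 1.03 m/s.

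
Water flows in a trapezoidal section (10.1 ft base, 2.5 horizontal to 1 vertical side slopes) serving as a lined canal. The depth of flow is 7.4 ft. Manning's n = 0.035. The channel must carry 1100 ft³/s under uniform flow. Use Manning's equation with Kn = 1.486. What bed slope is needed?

With bottom width b = 10.1 ft and side slope z = 2.5: A = (b + zy)y = (10.1 + 2.5×7.4)×7.4 = 211.6 ft²; P = b + 2y√(1+z²) = 10.1 + 2×7.4×2.693 = 49.95 ft.
Hydraulic radius R = A/P = 211.6/49.95 = 4.237 ft.
From Manning's equation, S = [nQ / (1.486 A R^(2/3))]² = [0.035 × 1100 / (1.486 × 211.6 × 4.237^(2/3))]² = 0.00219.

S = 0.00219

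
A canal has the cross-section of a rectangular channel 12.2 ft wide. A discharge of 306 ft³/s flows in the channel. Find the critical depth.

For a rectangular channel, critical depth y_c = (q²/g)^(1/3) where q = Q/b = 306/12.2 = 25.08 ft²/s.
So y_c = (25.08²/32.2)^(1/3) = 2.69 ft.

y_c = 2.69 ft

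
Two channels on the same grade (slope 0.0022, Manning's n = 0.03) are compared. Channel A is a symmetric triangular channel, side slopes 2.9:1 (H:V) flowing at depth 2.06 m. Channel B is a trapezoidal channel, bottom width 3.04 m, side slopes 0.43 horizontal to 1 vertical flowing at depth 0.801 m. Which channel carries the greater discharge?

Channel A: For a triangular section with side slope z = 2.9: A = zy² = 2.9×2.06² = 12.31 m²; P = 2y√(1+z²) = 2×2.06×3.068 = 12.64 m. Hydraulic radius R = A/P = 12.31/12.64 = 0.9737 m. Q_A = (1/0.03)·12.31·0.9737^(2/3)·√0.0022 = 18.9 m³/s.
Channel B: With bottom width b = 3.04 m and side slope z = 0.43: A = (b + zy)y = (3.04 + 0.43×0.801)×0.801 = 2.711 m²; P = b + 2y√(1+z²) = 3.04 + 2×0.801×1.089 = 4.784 m. Hydraulic radius R = A/P = 2.711/4.784 = 0.5667 m. Q_B = (1/0.03)·2.711·0.5667^(2/3)·√0.0022 = 2.902 m³/s.
Q_A = 18.9 m³/s vs Q_B = 2.902 m³/s, so channel A carries more.

channel A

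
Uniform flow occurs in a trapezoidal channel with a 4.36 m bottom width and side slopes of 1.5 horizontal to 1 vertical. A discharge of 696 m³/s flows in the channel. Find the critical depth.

y_c = 7.18 m

At critical depth, Q² T / (g A³) = 1, i.e. A³/T = Q²/g = 696²/9.81 = 49380.
At y = 8.56 m: A³/T = 106200 — high.
At y = 6.11 m: A³/T = 24870 — low.
At y = 7.18 m: A³/T = 49500 — ≈ 49380.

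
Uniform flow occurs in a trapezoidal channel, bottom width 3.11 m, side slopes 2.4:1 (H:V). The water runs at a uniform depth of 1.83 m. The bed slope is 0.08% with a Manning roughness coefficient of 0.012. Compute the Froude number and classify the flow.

With bottom width b = 3.11 m and side slope z = 2.4: A = (b + zy)y = (3.11 + 2.4×1.83)×1.83 = 13.73 m²; P = b + 2y√(1+z²) = 3.11 + 2×1.83×2.6 = 12.63 m.
Hydraulic radius R = A/P = 13.73/12.63 = 1.087 m.
V = (1/n) R^(2/3) √S = (1/0.012) × 1.087^(2/3) × √0.0008 = 2.492 m/s. Hydraulic depth D_h = A/T = 13.73/11.89 = 1.154 m.
Froude number Fr = V/√(g·D_h) = 2.492/√(9.81×1.154) = 0.741, which is less than 1, so the flow is subcritical.

subcritical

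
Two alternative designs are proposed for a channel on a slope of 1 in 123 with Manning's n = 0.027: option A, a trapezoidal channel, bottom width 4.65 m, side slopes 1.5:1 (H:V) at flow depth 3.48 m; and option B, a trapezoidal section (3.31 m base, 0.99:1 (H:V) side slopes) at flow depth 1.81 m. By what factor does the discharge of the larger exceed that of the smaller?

Channel A: With bottom width b = 4.65 m and side slope z = 1.5: A = (b + zy)y = (4.65 + 1.5×3.48)×3.48 = 34.35 m²; P = b + 2y√(1+z²) = 4.65 + 2×3.48×1.803 = 17.2 m. Hydraulic radius R = A/P = 34.35/17.2 = 1.997 m. Q_A = (1/0.027)·34.35·1.997^(2/3)·√0.00813 = 181.9 m³/s.
Channel B: With bottom width b = 3.31 m and side slope z = 0.99: A = (b + zy)y = (3.31 + 0.99×1.81)×1.81 = 9.234 m²; P = b + 2y√(1+z²) = 3.31 + 2×1.81×1.407 = 8.404 m. Hydraulic radius R = A/P = 9.234/8.404 = 1.099 m. Q_B = (1/0.027)·9.234·1.099^(2/3)·√0.00813 = 32.84 m³/s.
The larger discharge is 181.9 m³/s and the smaller is 32.84 m³/s; the ratio is 5.54.

5.54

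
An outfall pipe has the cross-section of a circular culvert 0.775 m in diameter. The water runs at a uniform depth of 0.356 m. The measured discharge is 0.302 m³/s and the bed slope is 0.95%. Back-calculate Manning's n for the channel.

n = 0.022

For a circular section of diameter D = 0.775 m at depth y = 0.356 m, the central angle is θ = 2 arccos(1 − 2y/D) = 2.979 rad. Then A = (D²/8)(θ − sin θ) = 0.2115 m² and P = Dθ/2 = 1.154 m.
Hydraulic radius R = A/P = 0.2115/1.154 = 0.1832 m.
Rearranging Manning's equation: n = (1/Q) A R^(2/3) S^(1/2) = (1/0.302) × 0.2115 × 0.1832^(2/3) × √0.0095 = 0.022.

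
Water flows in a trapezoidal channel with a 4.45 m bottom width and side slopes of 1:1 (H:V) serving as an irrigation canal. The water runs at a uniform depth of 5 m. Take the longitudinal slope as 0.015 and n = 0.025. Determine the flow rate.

With bottom width b = 4.45 m and side slope z = 1: A = (b + zy)y = (4.45 + 1×5)×5 = 47.25 m²; P = b + 2y√(1+z²) = 4.45 + 2×5×1.414 = 18.59 m.
Hydraulic radius R = A/P = 47.25/18.59 = 2.541 m.
Manning's equation: Q = (1/n) A R^(2/3) S^(1/2) = (1/0.025) × 47.25 × 2.541^(2/3) × 0.015^(1/2) = 431 m³/s.

Q = 431 m³/s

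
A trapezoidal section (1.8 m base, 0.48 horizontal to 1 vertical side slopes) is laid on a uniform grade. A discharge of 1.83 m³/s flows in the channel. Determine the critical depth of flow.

y_c = 0.453 m

At critical depth, Q² T / (g A³) = 1, i.e. A³/T = Q²/g = 1.83²/9.81 = 0.3414.
Try y = 0.491 m: A³/T = 0.4396 — over.
Try y = 0.37 m: A³/T = 0.1818 — short.
Try y = 0.453 m: A³/T = 0.3415 — close enough.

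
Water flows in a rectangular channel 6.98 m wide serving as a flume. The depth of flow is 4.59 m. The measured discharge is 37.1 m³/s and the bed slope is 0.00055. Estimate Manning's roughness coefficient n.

Flow area A = b·y = 6.98 × 4.59 = 32.04 m². Wetted perimeter P = b + 2y = 6.98 + 2×4.59 = 16.16 m.
Hydraulic radius R = A/P = 32.04/16.16 = 1.983 m.
Rearranging Manning's equation: n = (1/Q) A R^(2/3) S^(1/2) = (1/37.1) × 32.04 × 1.983^(2/3) × √0.00055 = 0.032.

n = 0.032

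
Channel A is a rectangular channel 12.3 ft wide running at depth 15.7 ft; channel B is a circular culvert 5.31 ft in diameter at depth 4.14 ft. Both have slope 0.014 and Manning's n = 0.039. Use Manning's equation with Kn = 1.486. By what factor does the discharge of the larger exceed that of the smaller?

Channel A: Flow area A = b·y = 12.3 × 15.7 = 193.1 ft². Wetted perimeter P = b + 2y = 12.3 + 2×15.7 = 43.7 ft. Hydraulic radius R = A/P = 193.1/43.7 = 4.419 ft. Q_A = (1.486/0.039)·193.1·4.419^(2/3)·√0.014 = 2344 ft³/s.
Channel B: For a circular section of diameter D = 5.31 ft at depth y = 4.14 ft, the central angle is θ = 2 arccos(1 − 2y/D) = 4.329 rad. Then A = (D²/8)(θ − sin θ) = 18.52 ft² and P = Dθ/2 = 11.49 ft. Hydraulic radius R = A/P = 18.52/11.49 = 1.612 ft. Q_B = (1.486/0.039)·18.52·1.612^(2/3)·√0.014 = 114.8 ft³/s.
The larger discharge is 2344 ft³/s and the smaller is 114.8 ft³/s; the ratio is 20.4.

20.4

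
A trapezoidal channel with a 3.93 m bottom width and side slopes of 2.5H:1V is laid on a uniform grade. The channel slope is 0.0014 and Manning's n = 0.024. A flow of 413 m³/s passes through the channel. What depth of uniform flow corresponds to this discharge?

Manning's equation rearranged: A R^(2/3) = nQ / (1·√S) = 0.024 × 413 / (√0.0014) = 264.9.
Try y = 6.83 m: A R^(2/3) = 332.2 — high.
Try y = 5.49 m: A R^(2/3) = 196.8 — low.
Try y = 6.22 m: A R^(2/3) = 265.2 — close enough.

y_n = 6.22 m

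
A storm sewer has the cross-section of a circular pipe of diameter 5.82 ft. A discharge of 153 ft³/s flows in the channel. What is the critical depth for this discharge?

At critical depth, Q² T / (g A³) = 1, i.e. A³/T = Q²/g = 153²/32.2 = 727.
Try y = 2.89 ft: A³/T = 393.9 — low.
Try y = 3.83 ft: A³/T = 1159 — high.
Try y = 3.39 ft: A³/T = 724.7 — matches.

y_c = 3.39 ft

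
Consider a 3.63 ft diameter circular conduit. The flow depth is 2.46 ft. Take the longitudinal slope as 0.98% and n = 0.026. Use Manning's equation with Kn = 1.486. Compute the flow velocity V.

For a circular section of diameter D = 3.63 ft at depth y = 2.46 ft, the central angle is θ = 2 arccos(1 − 2y/D) = 3.868 rad. Then A = (D²/8)(θ − sin θ) = 7.466 ft² and P = Dθ/2 = 7.021 ft.
Hydraulic radius R = A/P = 7.466/7.021 = 1.063 ft.
From Manning's equation, V = (1.486/n) R^(2/3) S^(1/2) = (1.486/0.026) × 1.063^(2/3) × 0.0098^(1/2) = 5.89 ft/s.

V = 5.89 ft/s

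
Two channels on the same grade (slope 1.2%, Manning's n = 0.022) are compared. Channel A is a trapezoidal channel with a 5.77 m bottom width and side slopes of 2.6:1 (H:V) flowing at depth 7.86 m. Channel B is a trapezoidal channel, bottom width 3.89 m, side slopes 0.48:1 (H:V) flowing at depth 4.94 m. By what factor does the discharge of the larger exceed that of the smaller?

Channel A: With bottom width b = 5.77 m and side slope z = 2.6: A = (b + zy)y = (5.77 + 2.6×7.86)×7.86 = 206 m²; P = b + 2y√(1+z²) = 5.77 + 2×7.86×2.786 = 49.56 m. Hydraulic radius R = A/P = 206/49.56 = 4.156 m. Q_A = (1/0.022)·206·4.156^(2/3)·√0.012 = 2651 m³/s.
Channel B: With bottom width b = 3.89 m and side slope z = 0.48: A = (b + zy)y = (3.89 + 0.48×4.94)×4.94 = 30.93 m²; P = b + 2y√(1+z²) = 3.89 + 2×4.94×1.109 = 14.85 m. Hydraulic radius R = A/P = 30.93/14.85 = 2.083 m. Q_B = (1/0.022)·30.93·2.083^(2/3)·√0.012 = 251.2 m³/s.
The larger discharge is 2651 m³/s and the smaller is 251.2 m³/s; the ratio is 10.6.

10.6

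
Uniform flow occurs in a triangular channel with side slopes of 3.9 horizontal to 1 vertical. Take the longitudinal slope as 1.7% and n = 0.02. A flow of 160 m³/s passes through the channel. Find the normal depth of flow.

y_n = 2.39 m

Manning's equation rearranged: A R^(2/3) = nQ / (1·√S) = 0.02 × 160 / (√0.017) = 24.54.
At y = 2.81 m: A R^(2/3) = 37.82 — over.
At y = 2.39 m: A R^(2/3) = 24.56 — matches.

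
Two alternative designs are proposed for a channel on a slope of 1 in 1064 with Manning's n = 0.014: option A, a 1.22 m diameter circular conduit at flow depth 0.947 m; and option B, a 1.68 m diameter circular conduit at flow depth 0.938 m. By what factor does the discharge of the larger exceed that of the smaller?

Channel A: For a circular section of diameter D = 1.22 m at depth y = 0.947 m, the central angle is θ = 2 arccos(1 − 2y/D) = 4.312 rad. Then A = (D²/8)(θ − sin θ) = 0.9736 m² and P = Dθ/2 = 2.63 m. Hydraulic radius R = A/P = 0.9736/2.63 = 0.3701 m. Q_A = (1/0.014)·0.9736·0.3701^(2/3)·√0.0009398 = 1.099 m³/s.
Channel B: For a circular section of diameter D = 1.68 m at depth y = 0.938 m, the central angle is θ = 2 arccos(1 − 2y/D) = 3.375 rad. Then A = (D²/8)(θ − sin θ) = 1.273 m² and P = Dθ/2 = 2.835 m. Hydraulic radius R = A/P = 1.273/2.835 = 0.4488 m. Q_B = (1/0.014)·1.273·0.4488^(2/3)·√0.0009398 = 1.634 m³/s.
The larger discharge is 1.634 m³/s and the smaller is 1.099 m³/s; the ratio is 1.49.

1.49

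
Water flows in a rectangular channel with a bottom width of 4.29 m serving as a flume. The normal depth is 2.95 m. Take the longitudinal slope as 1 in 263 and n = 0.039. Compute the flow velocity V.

V = 1.83 m/s

Flow area A = b·y = 4.29 × 2.95 = 12.66 m². Wetted perimeter P = b + 2y = 4.29 + 2×2.95 = 10.19 m.
Hydraulic radius R = A/P = 12.66/10.19 = 1.242 m.
From Manning's equation, V = (1/n) R^(2/3) S^(1/2) = (1/0.039) × 1.242^(2/3) × 0.003802^(1/2) = 1.83 m/s.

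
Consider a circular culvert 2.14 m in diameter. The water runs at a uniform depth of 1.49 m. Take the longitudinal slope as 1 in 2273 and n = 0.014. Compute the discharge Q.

Q = 2.95 m³/s

For a circular section of diameter D = 2.14 m at depth y = 1.49 m, the central angle is θ = 2 arccos(1 − 2y/D) = 3.948 rad. Then A = (D²/8)(θ − sin θ) = 2.674 m² and P = Dθ/2 = 4.225 m.
Hydraulic radius R = A/P = 2.674/4.225 = 0.6328 m.
Manning's equation: Q = (1/n) A R^(2/3) S^(1/2) = (1/0.014) × 2.674 × 0.6328^(2/3) × 0.0004399^(1/2) = 2.95 m³/s.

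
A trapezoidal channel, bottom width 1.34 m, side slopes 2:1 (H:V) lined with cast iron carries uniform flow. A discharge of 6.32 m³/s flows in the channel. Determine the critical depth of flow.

At critical depth, Q² T / (g A³) = 1, i.e. A³/T = Q²/g = 6.32²/9.81 = 4.072.
At y = 0.955 m: A³/T = 5.794 — high.
At y = 0.67 m: A³/T = 1.44 — low.
At y = 0.874 m: A³/T = 4.065 — ≈ 4.072.

y_c = 0.874 m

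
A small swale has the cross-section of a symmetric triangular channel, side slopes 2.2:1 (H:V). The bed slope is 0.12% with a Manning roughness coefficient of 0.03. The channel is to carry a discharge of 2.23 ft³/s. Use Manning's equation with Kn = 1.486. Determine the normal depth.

y_n = 0.999 ft

Manning's equation rearranged: A R^(2/3) = nQ / (1.486·√S) = 0.03 × 2.23 / (1.486 × √0.0012) = 1.3.
At y = 1.11 ft: A R^(2/3) = 1.72 — over.
At y = 0.999 ft: A R^(2/3) = 1.298 — ≈ 1.3.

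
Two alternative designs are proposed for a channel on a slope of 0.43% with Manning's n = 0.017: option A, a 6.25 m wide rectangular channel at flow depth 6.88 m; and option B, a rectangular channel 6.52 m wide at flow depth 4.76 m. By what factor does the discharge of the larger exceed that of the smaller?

Channel A: Flow area A = b·y = 6.25 × 6.88 = 43 m². Wetted perimeter P = b + 2y = 6.25 + 2×6.88 = 20.01 m. Hydraulic radius R = A/P = 43/20.01 = 2.149 m. Q_A = (1/0.017)·43·2.149^(2/3)·√0.0043 = 276.2 m³/s.
Channel B: Flow area A = b·y = 6.52 × 4.76 = 31.04 m². Wetted perimeter P = b + 2y = 6.52 + 2×4.76 = 16.04 m. Hydraulic radius R = A/P = 31.04/16.04 = 1.935 m. Q_B = (1/0.017)·31.04·1.935^(2/3)·√0.0043 = 185.9 m³/s.
The larger discharge is 276.2 m³/s and the smaller is 185.9 m³/s; the ratio is 1.49.

1.49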